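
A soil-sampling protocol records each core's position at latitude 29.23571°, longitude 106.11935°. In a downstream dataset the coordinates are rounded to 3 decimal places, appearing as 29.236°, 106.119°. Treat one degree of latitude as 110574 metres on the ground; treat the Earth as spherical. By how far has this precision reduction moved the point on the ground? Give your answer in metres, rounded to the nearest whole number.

47 metres

Δlat = 29.23571 − 29.236 = -0.00029°; Δlon = 106.11935 − 106.119 = +0.00035°.
N–S: -0.00029° × 110574 m/° = -32.0665 m.
E–W at 29.236°: 0.00035° × 110574 × cos 29.236° = 0.00035 × 110574 × 0.8726 ≈ 33.771 m.
Hypotenuse of the two orthogonal shifts: √(32.0665² + 33.771²) = 46.5697 m.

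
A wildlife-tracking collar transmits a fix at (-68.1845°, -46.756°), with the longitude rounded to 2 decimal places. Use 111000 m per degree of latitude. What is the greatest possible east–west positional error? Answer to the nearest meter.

Rounding to 2 decimal places leaves the longitude within ±0.005° of the true value.
At latitude 68.1845° a degree of longitude spans 111000 m × cos 68.1845° = 111000 × 0.3716 ≈ 41249.7 m.
East–west error: 0.005° × 41249.7 m/° ≈ 206.249 m.

206 meters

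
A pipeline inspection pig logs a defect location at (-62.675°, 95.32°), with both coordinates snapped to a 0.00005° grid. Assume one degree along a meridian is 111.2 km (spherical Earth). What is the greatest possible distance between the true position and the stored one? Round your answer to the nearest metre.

3 metres

With a 0.00005° grid the true value lies within half a step, ±0.00005°/2 = ±2.5e-05°, of the stored one.
Latitude error → 2.5e-05 × 111200 = 2.78 m along the meridian.
East–west component at 62.675°: 2.5e-05° × 111200 × cos 62.675° ≈ 2.5e-05 × 51044.9 ≈ 1.27612 m.
Worst case both components are at the extreme and orthogonal: √(2.78² + 1.27612²) ≈ 3.0589 m.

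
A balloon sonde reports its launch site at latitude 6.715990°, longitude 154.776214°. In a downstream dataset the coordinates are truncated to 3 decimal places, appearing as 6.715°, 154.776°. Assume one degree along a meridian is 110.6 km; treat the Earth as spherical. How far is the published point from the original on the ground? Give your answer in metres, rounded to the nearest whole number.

The latitude changed by +0.000990° and the longitude by +0.000214°.
North–south shift: 0.000990 × 110600 = 109.494 m.
E–W at 6.715°: 0.000214° × 110600 × cos 6.715° = 0.000214 × 110600 × 0.9931 ≈ 23.506 m.
Combined displacement = (109.494² + 23.506²)^½ ≈ 111.989 m.

112 metres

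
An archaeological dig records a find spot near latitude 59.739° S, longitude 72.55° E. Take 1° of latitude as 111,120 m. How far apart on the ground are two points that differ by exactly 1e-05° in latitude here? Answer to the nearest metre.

1e-05° × 111120 m/° = 1.1112 m.

1 metres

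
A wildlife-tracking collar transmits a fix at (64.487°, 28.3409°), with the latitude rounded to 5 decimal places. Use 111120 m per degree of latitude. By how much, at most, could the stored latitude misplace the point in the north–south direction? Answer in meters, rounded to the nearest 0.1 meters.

0.6 meters

Rounding to 5 decimal places leaves the latitude within ±5e-06° of the true value.
North–south distance: 5e-06° × 111120 m/° = 0.5556 m.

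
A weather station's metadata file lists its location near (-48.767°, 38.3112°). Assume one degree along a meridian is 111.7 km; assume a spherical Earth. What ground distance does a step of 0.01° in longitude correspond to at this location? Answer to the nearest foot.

0.01° of longitude at 48.767° is 0.01 × 111700 × cos 48.767° ≈ 0.01 × 73624 = 736.24 m.
In feet: 736.24 m ÷ 0.3048 ≈ 2415.5 ft.

2415 feet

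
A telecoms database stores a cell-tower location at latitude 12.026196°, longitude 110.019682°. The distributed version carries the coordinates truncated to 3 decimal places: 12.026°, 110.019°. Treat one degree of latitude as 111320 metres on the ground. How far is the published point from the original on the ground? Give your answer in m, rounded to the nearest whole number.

Δlat = 12.026196 − 12.026 = +0.000196°; Δlon = 110.019682 − 110.019 = +0.000682°.
N–S: 0.000196° × 111320 m/° = 21.8187 m.
E–W at 12.026°: 0.000682° × 111320 × cos 12.026° = 0.000682 × 111320 × 0.9781 ≈ 74.254 m.
Hypotenuse of the two orthogonal shifts: √(21.8187² + 74.254²) = 77.3933 m.

77 m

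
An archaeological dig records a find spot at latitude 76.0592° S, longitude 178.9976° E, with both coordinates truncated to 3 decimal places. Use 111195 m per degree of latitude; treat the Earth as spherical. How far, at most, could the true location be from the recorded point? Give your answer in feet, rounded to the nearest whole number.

Truncating at 3 decimal places can drop up to a full unit in the last place, so each coordinate may be off by as much as 0.001°.
N–S: 0.001° × 111195 m/° = 111.195 m.
E–W at 76.0592°: 0.001° × 111195 × cos 76.0592° = 0.001 × 111195 × 0.2409 ≈ 26.789 m.
Combining orthogonally: (111.195² + 26.789²)^½ ≈ 114.376 m.
In feet: 114.376 m ÷ 0.3048 ≈ 375.25 ft.

375 feet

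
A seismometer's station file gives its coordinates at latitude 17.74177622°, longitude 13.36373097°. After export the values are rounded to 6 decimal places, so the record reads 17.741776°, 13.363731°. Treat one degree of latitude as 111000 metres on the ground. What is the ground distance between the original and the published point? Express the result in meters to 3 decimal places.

Δlat = 17.74177622 − 17.741776 = +0.00000022°; Δlon = 13.36373097 − 13.363731 = -0.00000003°.
North–south shift: 0.00000022 × 111000 = 0.02442 m.
E–W at 17.7418°: -0.00000003° × 111000 × cos 17.7418° = -0.00000003 × 111000 × 0.9524 ≈ -0.00317162 m.
Hypotenuse of the two orthogonal shifts: √(0.02442² + 0.00317162²) = 0.0246251 m.

0.025 meters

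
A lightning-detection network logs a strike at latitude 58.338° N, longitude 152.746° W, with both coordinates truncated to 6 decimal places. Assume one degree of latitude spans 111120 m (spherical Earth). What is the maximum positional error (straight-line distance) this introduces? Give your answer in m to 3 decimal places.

Truncating at 6 decimal places can drop up to a full unit in the last place, so each coordinate may be off by as much as 1e-06°.
N–S: 1e-06° × 111120 m/° = 0.11112 m.
Longitude error → 1e-06 × 111120 × cos 58.338° = 1e-06 × 111120 × 0.5249 ≈ 0.0583277 m.
Worst case both components are at the extreme and orthogonal: √(0.11112² + 0.0583277²) ≈ 0.125498 m.

0.125 m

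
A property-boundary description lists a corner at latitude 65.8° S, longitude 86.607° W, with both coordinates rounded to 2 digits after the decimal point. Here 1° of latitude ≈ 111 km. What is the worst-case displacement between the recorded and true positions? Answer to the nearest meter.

Rounding to 2 decimal places leaves each coordinate within ±0.005° of the true value.
Latitude error → 0.005 × 111000 = 555 m along the meridian.
E–W at 65.8°: 0.005° × 111000 × cos 65.8° = 0.005 × 111000 × 0.4099 ≈ 227.507 m.
Worst case both components are at the extreme and orthogonal: √(555² + 227.507²) ≈ 599.82 m.

600 meters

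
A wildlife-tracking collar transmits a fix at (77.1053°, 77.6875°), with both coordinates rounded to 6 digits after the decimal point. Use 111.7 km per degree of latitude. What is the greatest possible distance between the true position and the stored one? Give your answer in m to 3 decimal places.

Rounding to 6 decimal places leaves each coordinate within ±5e-07° of the true value.
North–south component: 5e-07° × 111700 = 0.05585 m.
E–W at 77.1053°: 5e-07° × 111700 × cos 77.1053° = 5e-07 × 111700 × 0.2232 ≈ 0.0124635 m.
Worst case both components are at the extreme and orthogonal: √(0.05585² + 0.0124635²) ≈ 0.0572238 m.

0.057 m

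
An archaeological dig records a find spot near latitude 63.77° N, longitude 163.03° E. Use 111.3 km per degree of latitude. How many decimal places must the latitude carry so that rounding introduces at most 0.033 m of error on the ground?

One degree of latitude covers 111300 m.
With N decimal places the half-ulp bound is 0.5·10⁻ᴺ°, or 0.5·10⁻ᴺ × 111300 m on the ground.
Setting 55650 × 10⁻ᴺ ≤ 0.033 gives 10ᴺ ≥ 1.686e+06, i.e. N ≥ 6.23.
N = 6 would give 0.0556 m (too coarse); N = 7 gives 0.00556 m ≤ 0.033 m.

7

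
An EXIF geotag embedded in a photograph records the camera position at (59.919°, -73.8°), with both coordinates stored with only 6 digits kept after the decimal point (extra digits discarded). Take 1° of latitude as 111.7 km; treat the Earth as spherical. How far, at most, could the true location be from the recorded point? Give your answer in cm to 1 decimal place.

12.5 cm

Truncating at 6 decimal places can drop up to a full unit in the last place, so each coordinate may be off by as much as 1e-06°.
North–south component: 1e-06° × 111700 = 0.1117 m.
Longitude error → 1e-06 × 111700 × cos 59.919° = 1e-06 × 111700 × 0.5012 ≈ 0.0559867 m.
The two errors are perpendicular, so the maximum displacement is √(0.1117² + 0.0559867²) ≈ 0.124946 m.
That is 0.124946 m = 12.495 cm.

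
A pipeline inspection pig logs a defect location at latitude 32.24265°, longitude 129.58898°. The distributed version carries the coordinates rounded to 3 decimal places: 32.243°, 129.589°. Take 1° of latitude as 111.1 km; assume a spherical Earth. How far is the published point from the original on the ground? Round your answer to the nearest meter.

The latitude changed by -0.00035° and the longitude by -0.00002°.
North–south shift: -0.00035 × 111100 = -38.885 m.
East–west at this latitude: -0.00002° × 111100 × cos 32.243° ≈ -0.00002 × 93967.6 = -1.87935 m.
Distance: √(38.885² + 1.87935²) ≈ 38.9304 m.

39 meters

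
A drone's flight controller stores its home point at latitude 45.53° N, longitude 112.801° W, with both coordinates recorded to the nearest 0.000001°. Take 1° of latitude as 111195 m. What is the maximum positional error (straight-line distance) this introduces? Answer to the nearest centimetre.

Rounding to 6 decimal places leaves each coordinate within ±5e-07° of the true value.
Latitude error → 5e-07 × 111195 = 0.0555975 m along the meridian.
E–W at 45.53°: 5e-07° × 111195 × cos 45.53° = 5e-07 × 111195 × 0.7005 ≈ 0.038948 m.
Combining orthogonally: (0.0555975² + 0.038948²)^½ ≈ 0.0678825 m.
That is 0.0678825 m = 6.7882 cm.

7 centimetres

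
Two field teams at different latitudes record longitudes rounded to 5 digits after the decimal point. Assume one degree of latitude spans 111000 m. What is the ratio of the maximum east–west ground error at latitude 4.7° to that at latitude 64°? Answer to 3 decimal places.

2.274

Rounding to 5 decimal places leaves the longitude within ±5e-06° of the true value.
At 4.7°: 5e-06° × 111000 × cos 4.7° = 5e-06 × 111000 × 0.9966 ≈ 0.55313 m.
At 64°: 5e-06° × 111000 × cos 64° = 5e-06 × 111000 × 0.4384 ≈ 0.2433 m.
The ratio reduces to cos 4.7° / cos 64° = 0.9966/0.4384 ≈ 2.2735.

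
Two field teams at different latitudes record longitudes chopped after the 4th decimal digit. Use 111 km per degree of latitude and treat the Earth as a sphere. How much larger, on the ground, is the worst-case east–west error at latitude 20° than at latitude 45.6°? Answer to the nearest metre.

3 metres

Truncating at 4 decimal places can drop up to a full unit in the last place, so the longitude may be off by as much as 0.0001°.
At 20°: 0.0001° × 111000 × cos 20° = 0.0001 × 111000 × 0.9397 ≈ 10.431 m.
Error at 45.6° = 0.0001° × 111000 × cos 45.6° ≈ 11.1 × 0.6997 = 7.7663 m.
So the lower-latitude error exceeds the higher by 10.431 − 7.7663 = 2.6643 m.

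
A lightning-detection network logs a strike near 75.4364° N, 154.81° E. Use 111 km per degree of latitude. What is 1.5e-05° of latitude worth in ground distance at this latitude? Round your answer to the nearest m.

2 m

1.5e-05° × 111000 m/° = 1.665 m.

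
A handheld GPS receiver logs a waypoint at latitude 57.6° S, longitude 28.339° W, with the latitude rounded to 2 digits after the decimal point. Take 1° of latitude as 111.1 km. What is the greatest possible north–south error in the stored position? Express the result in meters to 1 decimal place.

Rounding to 2 decimal places leaves the latitude within ±0.005° of the true value.
Along the meridian that is 0.005° × 111100 m/° = 555.5 m.

555.5 meters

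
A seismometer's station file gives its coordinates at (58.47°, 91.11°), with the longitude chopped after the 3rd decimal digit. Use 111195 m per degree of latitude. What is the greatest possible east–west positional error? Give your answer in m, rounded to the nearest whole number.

Truncating at 3 decimal places can drop up to a full unit in the last place, so the longitude may be off by as much as 0.001°.
One degree of longitude at 58.47° is 111195 × cos 58.47° ≈ 111195 × 0.5229 = 58148.9 m.
Maximum E–W displacement: 0.001 × 58148.9 = 58.1489 m.

58 m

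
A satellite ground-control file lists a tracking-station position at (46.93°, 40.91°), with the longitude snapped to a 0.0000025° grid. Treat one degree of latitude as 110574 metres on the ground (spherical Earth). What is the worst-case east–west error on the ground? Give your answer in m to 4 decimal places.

0.0944 m

With a 0.0000025° grid the true value lies within half a step, ±0.0000025°/2 = ±1.25e-06°, of the stored one.
Parallels shrink by cos φ, so at 46.93° a degree of longitude is 110574 × 0.6829 ≈ 75510 m.
East–west error: 1.25e-06° × 75510 m/° ≈ 0.0943875 m.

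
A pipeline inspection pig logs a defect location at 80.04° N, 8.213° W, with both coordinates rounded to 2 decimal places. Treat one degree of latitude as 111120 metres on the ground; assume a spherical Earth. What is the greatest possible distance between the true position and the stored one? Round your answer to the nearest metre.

Rounding to 2 decimal places leaves each coordinate within ±0.005° of the true value.
N–S: 0.005° × 111120 m/° = 555.6 m.
E–W at 80.04°: 0.005° × 111120 × cos 80.04° = 0.005 × 111120 × 0.1730 ≈ 96.0969 m.
Combining orthogonally: (555.6² + 96.0969²)^½ ≈ 563.849 m.

564 metres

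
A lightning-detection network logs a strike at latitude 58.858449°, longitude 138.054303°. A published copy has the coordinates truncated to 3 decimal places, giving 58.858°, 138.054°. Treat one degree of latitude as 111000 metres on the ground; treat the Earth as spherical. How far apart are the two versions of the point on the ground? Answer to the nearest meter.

Δlat = 58.858449 − 58.858 = +0.000449°; Δlon = 138.054303 − 138.054 = +0.000303°.
N–S: 0.000449° × 111000 m/° = 49.839 m.
E–W at 58.858°: 0.000303° × 111000 × cos 58.858° = 0.000303 × 111000 × 0.5172 ≈ 17.3937 m.
Hypotenuse of the two orthogonal shifts: √(49.839² + 17.3937²) = 52.787 m.

53 meters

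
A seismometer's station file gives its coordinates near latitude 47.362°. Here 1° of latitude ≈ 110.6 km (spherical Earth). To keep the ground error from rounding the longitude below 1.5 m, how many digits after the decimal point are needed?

5

At 47.362° one degree of longitude covers 110600 × cos 47.362° ≈ 110600 × 0.6774 ≈ 74916.5 m.
Rounding to N decimal places gives at most 0.5 × 10⁻ᴺ degrees of error, i.e. 0.5 × 10⁻ᴺ × 74916.5 m.
Setting 37458.2 × 10⁻ᴺ ≤ 1.5 gives 10ᴺ ≥ 2.497e+04, i.e. N ≥ 4.40.
So 5 decimal places suffice (0.375 m); 4 would allow up to 3.75 m.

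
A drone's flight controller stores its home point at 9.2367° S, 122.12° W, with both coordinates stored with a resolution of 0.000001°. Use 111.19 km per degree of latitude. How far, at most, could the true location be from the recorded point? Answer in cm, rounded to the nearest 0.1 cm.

7.8 cm

With a 0.000001° grid the true value lies within half a step, ±0.000001°/2 = ±5e-07°, of the stored one.
N–S: 5e-07° × 111190 m/° = 0.055595 m.
East–west component at 9.2367°: 5e-07° × 111190 × cos 9.2367° ≈ 5e-07 × 109748 ≈ 0.0548741 m.
Combining orthogonally: (0.055595² + 0.0548741²)^½ ≈ 0.0781151 m.
That is 0.0781151 m = 7.8115 cm.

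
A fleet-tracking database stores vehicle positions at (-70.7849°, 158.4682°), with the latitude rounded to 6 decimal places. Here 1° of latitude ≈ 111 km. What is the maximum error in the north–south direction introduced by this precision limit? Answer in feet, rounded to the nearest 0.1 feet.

Rounding to 6 decimal places leaves the latitude within ±5e-07° of the true value.
North–south distance: 5e-07° × 111000 m/° = 0.0555 m.
In feet: 0.0555 m ÷ 0.3048 ≈ 0.18209 ft.

0.2 feet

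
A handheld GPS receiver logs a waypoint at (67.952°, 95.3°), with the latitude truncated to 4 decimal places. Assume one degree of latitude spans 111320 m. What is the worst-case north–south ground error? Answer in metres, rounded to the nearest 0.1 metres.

11.1 metres

Truncating at 4 decimal places can drop up to a full unit in the last place, so the latitude may be off by as much as 0.0001°.
Along the meridian that is 0.0001° × 111320 m/° = 11.132 m.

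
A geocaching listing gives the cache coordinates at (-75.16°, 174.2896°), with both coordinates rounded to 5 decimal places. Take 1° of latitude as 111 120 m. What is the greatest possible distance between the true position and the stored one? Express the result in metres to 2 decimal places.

0.57 metres

Rounding to 5 decimal places leaves each coordinate within ±5e-06° of the true value.
Latitude error → 5e-06 × 111120 = 0.5556 m along the meridian.
East–west component at 75.16°: 5e-06° × 111120 × cos 75.16° ≈ 5e-06 × 28460.1 ≈ 0.142301 m.
Worst case both components are at the extreme and orthogonal: √(0.5556² + 0.142301²) ≈ 0.573534 m.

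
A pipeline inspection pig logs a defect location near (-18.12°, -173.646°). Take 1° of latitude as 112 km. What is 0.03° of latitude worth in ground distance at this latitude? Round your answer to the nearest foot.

Along a meridian 0.03° is 0.03 × 112000 = 3360 m.
In feet: 3360 m ÷ 0.3048 ≈ 11024 ft.

11024 feet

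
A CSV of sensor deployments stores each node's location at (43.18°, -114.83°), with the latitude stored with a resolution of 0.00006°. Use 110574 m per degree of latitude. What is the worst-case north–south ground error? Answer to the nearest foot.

11 feet

With a 0.00006° grid the true value lies within half a step, ±0.00006°/2 = ±3e-05°, of the stored one.
Along the meridian that is 3e-05° × 110574 m/° = 3.31722 m.
Converting: 3.31722 m × 3.2808 ft/m ≈ 10.883 ft.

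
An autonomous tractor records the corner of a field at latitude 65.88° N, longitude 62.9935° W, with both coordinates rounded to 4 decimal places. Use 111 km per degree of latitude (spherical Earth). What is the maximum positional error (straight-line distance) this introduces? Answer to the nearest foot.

Rounding to 4 decimal places leaves each coordinate within ±5e-05° of the true value.
N–S: 5e-05° × 111000 m/° = 5.55 m.
East–west component at 65.88°: 5e-05° × 111000 × cos 65.88° ≈ 5e-05 × 45360 ≈ 2.268 m.
Worst case both components are at the extreme and orthogonal: √(5.55² + 2.268²) ≈ 5.99553 m.
In feet: 5.99553 m ÷ 0.3048 ≈ 19.67 ft.

20 feet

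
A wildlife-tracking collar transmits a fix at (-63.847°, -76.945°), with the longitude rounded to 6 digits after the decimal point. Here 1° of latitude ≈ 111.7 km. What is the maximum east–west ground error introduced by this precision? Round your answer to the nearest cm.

2 cm

Rounding to 6 decimal places leaves the longitude within ±5e-07° of the true value.
At latitude 63.847° a degree of longitude spans 111700 m × cos 63.847° = 111700 × 0.4408 ≈ 49234 m.
East–west error: 5e-07° × 49234 m/° ≈ 0.024617 m.
That is 0.024617 m = 2.4617 cm.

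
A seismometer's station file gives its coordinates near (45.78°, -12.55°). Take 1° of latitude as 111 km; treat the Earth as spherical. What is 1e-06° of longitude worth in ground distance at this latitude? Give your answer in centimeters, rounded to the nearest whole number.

One degree of longitude here spans 111000 × cos 45.78° = 111000 × 0.6974 ≈ 77413.1 m; 1e-06° of that is 0.0774131 m.
That is 0.0774131 m = 7.7413 cm.

8 centimeters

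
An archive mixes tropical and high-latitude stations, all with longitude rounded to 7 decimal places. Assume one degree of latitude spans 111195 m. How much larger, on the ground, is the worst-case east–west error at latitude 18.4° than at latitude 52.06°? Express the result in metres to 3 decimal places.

0.002 metres

Rounding to 7 decimal places leaves the longitude within ±5e-08° of the true value.
At 18.4°: 5e-08° × 111195 × cos 18.4° = 5e-08 × 111195 × 0.9489 ≈ 0.0052755 m.
At 52.06°: 5e-08° × 111195 × cos 52.06° = 5e-08 × 111195 × 0.6148 ≈ 0.0034183 m.
Difference: 0.0052755 − 0.0034183 = 0.0018572 m.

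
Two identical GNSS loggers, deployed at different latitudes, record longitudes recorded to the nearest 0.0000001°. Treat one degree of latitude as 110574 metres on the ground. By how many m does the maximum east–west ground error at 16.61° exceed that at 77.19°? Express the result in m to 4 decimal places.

0.0041 m

Rounding to 7 decimal places leaves the longitude within ±5e-08° of the true value.
Error at 16.61° = 5e-08° × 110574 × cos 16.61° ≈ 0.0055287 × 0.9583 = 0.005298 m.
Error at 77.19° = 5e-08° × 110574 × cos 77.19° ≈ 0.0055287 × 0.2217 = 0.0012258 m.
Difference: 0.005298 − 0.0012258 = 0.0040722 m.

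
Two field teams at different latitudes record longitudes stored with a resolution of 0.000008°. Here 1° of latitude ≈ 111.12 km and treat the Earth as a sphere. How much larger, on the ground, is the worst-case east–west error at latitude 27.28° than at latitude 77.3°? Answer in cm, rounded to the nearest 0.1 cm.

With a 0.000008° grid the true value lies within half a step, ±0.000008°/2 = ±4e-06°, of the stored one.
Error at 27.28° = 4e-06° × 111120 × cos 27.28° ≈ 0.44448 × 0.8888 = 0.39504 m.
At 77.3°: 4e-06° × 111120 × cos 77.3° = 4e-06 × 111120 × 0.2198 ≈ 0.097717 m.
Difference: 0.39504 − 0.097717 = 0.29733 m.
That is 0.297326 m = 29.733 cm.

29.7 cm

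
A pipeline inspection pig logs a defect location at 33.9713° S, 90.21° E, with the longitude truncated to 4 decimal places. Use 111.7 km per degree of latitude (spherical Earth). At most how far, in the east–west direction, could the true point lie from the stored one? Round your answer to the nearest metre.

9 metres

Truncating at 4 decimal places can drop up to a full unit in the last place, so the longitude may be off by as much as 0.0001°.
One degree of longitude at 33.9713° is 111700 × cos 33.9713° ≈ 111700 × 0.8293 = 92634.8 m.
East–west error: 0.0001° × 92634.8 m/° ≈ 9.26348 m.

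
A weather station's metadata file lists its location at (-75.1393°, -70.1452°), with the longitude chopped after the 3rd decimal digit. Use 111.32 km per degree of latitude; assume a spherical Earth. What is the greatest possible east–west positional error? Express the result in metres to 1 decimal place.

Truncating at 3 decimal places can drop up to a full unit in the last place, so the longitude may be off by as much as 0.001°.
At latitude 75.1393° a degree of longitude spans 111320 m × cos 75.1393° = 111320 × 0.2565 ≈ 28550.2 m.
So at most 0.001° × 28550.2 ≈ 28.5502 m east–west.

28.6 metres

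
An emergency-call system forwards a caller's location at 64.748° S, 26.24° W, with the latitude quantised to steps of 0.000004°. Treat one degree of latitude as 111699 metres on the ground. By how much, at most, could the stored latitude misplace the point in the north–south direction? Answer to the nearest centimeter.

With a 0.000004° grid the true value lies within half a step, ±0.000004°/2 = ±2e-06°, of the stored one.
Along the meridian that is 2e-06° × 111699 m/° = 0.223398 m.
That is 0.223398 m = 22.34 cm.

22 centimeters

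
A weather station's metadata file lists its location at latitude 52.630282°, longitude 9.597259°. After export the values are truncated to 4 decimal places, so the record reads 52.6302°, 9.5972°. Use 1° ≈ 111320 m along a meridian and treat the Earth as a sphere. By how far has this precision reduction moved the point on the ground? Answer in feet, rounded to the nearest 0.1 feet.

32.7 feet

The latitude changed by +0.000082° and the longitude by +0.000059°.
N–S: 0.000082° × 111320 m/° = 9.12824 m.
East–west at this latitude: 0.000059° × 111320 × cos 52.6302° ≈ 0.000059 × 67566.5 = 3.98642 m.
Distance: √(9.12824² + 3.98642²) ≈ 9.96074 m.
In feet: 9.96074 m ÷ 0.3048 ≈ 32.68 ft.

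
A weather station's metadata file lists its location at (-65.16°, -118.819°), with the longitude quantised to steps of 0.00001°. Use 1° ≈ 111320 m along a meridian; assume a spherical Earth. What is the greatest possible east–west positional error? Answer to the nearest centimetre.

With a 0.00001° grid the true value lies within half a step, ±0.00001°/2 = ±5e-06°, of the stored one.
Parallels shrink by cos φ, so at 65.16° a degree of longitude is 111320 × 0.4201 ≈ 46763.9 m.
East–west error: 5e-06° × 46763.9 m/° ≈ 0.23382 m.
That is 0.23382 m = 23.382 cm.

23 centimetres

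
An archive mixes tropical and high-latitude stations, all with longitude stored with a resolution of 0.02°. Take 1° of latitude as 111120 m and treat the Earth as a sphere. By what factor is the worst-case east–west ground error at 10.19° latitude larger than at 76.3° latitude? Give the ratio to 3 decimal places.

With a 0.02° grid the true value lies within half a step, ±0.02°/2 = ±0.01°, of the stored one.
At 10.19°: 0.01° × 111120 × cos 10.19° = 0.01 × 111120 × 0.9842 ≈ 1093.7 m.
Error at 76.3° = 0.01° × 111120 × cos 76.3° ≈ 1111.2 × 0.2368 = 263.17 m.
The ratio reduces to cos 10.19° / cos 76.3° = 0.9842/0.2368 ≈ 4.1557.

4.156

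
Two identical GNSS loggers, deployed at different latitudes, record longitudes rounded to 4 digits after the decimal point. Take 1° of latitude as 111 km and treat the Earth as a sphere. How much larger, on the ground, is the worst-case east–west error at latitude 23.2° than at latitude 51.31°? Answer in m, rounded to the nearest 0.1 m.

1.6 m

Rounding to 4 decimal places leaves the longitude within ±5e-05° of the true value.
Error at 23.2° = 5e-05° × 111000 × cos 23.2° ≈ 5.55 × 0.9191 = 5.1012 m.
Error at 51.31° = 5e-05° × 111000 × cos 51.31° ≈ 5.55 × 0.6251 = 3.4693 m.
Difference: 5.1012 − 3.4693 = 1.6319 m.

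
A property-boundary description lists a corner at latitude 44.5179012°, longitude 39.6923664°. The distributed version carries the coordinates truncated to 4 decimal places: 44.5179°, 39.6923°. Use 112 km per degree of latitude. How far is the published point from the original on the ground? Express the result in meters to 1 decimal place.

Δlat = 44.5179012 − 44.5179 = +0.0000012°; Δlon = 39.6923664 − 39.6923 = +0.0000664°.
N–S: 0.0000012° × 112000 m/° = 0.1344 m.
E–W at 44.5179°: 0.0000664° × 112000 × cos 44.5179° = 0.0000664 × 112000 × 0.7130 ≈ 5.30267 m.
Hypotenuse of the two orthogonal shifts: √(0.1344² + 5.30267²) = 5.30438 m.

5.3 meters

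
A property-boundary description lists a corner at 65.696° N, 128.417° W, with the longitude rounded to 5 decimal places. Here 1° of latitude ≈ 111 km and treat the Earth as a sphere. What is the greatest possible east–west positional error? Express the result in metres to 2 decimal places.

Rounding to 5 decimal places leaves the longitude within ±5e-06° of the true value.
At latitude 65.696° a degree of longitude spans 111000 m × cos 65.696° = 111000 × 0.4116 ≈ 45685.2 m.
So at most 5e-06° × 45685.2 ≈ 0.228426 m east–west.

0.23 metres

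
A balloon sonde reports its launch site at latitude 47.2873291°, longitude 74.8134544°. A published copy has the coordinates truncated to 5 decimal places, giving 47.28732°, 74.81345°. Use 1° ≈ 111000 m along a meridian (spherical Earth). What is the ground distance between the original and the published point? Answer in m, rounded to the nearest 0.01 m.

1.06 m

The latitude changed by +0.0000091° and the longitude by +0.0000044°.
N–S: 0.0000091° × 111000 m/° = 1.0101 m.
E–W at 47.2873°: 0.0000044° × 111000 × cos 47.2873° = 0.0000044 × 111000 × 0.6783 ≈ 0.331293 m.
Distance: √(1.0101² + 0.331293²) ≈ 1.06304 m.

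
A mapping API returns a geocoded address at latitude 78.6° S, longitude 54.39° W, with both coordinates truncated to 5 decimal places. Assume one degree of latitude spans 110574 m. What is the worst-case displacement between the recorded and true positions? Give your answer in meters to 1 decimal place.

1.1 meters

Truncating at 5 decimal places can drop up to a full unit in the last place, so each coordinate may be off by as much as 1e-05°.
Latitude error → 1e-05 × 110574 = 1.10574 m along the meridian.
Longitude error → 1e-05 × 110574 × cos 78.6° = 1e-05 × 110574 × 0.1977 ≈ 0.218558 m.
Combining orthogonally: (1.10574² + 0.218558²)^½ ≈ 1.12713 m.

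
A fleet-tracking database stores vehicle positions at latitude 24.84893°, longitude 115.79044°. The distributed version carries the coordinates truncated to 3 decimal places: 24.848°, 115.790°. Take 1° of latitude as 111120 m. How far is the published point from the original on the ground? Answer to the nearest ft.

369 ft

Δlat = 24.84893 − 24.848 = +0.00093°; Δlon = 115.79044 − 115.790 = +0.00044°.
N–S: 0.00093° × 111120 m/° = 103.342 m.
East–west at this latitude: 0.00044° × 111120 × cos 24.848° ≈ 0.00044 × 100833 = 44.3666 m.
Distance: √(103.342² + 44.3666²) ≈ 112.463 m.
Converting: 112.463 m × 3.2808 ft/m ≈ 368.97 ft.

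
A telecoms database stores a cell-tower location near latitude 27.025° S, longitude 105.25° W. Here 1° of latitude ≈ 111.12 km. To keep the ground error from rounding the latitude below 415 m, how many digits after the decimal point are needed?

One degree of latitude covers 111120 m.
With N decimal places the half-ulp bound is 0.5·10⁻ᴺ°, or 0.5·10⁻ᴺ × 111120 m on the ground.
Need 0.5 × 111120 × 10⁻ᴺ ≤ 415 → 10⁻ᴺ ≤ 7.469e-03, so N ≥ 2.13.
So 3 decimal places suffice (55.6 m); 2 would allow up to 556 m.

3 decimal places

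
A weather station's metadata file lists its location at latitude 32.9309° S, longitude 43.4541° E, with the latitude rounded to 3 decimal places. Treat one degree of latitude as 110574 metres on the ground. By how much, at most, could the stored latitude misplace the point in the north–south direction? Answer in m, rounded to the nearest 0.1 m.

Rounding to 3 decimal places leaves the latitude within ±0.0005° of the true value.
So the N–S error is at most 0.0005 × 110574 = 55.287 m.

55.3 m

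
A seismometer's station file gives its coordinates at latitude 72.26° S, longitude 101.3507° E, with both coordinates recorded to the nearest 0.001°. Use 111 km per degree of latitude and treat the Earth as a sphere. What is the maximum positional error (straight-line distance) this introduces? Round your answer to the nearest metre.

Rounding to 3 decimal places leaves each coordinate within ±0.0005° of the true value.
Latitude error → 0.0005 × 111000 = 55.5 m along the meridian.
E–W at 72.26°: 0.0005° × 111000 × cos 72.26° = 0.0005 × 111000 × 0.3047 ≈ 16.9107 m.
Combining orthogonally: (55.5² + 16.9107²)^½ ≈ 58.0192 m.

58 metres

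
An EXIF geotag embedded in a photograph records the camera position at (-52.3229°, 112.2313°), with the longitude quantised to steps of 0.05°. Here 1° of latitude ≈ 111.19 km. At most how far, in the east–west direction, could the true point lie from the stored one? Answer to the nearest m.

1699 m

With a 0.05° grid the true value lies within half a step, ±0.05°/2 = ±0.025°, of the stored one.
One degree of longitude at 52.3229° is 111190 × cos 52.3229° ≈ 111190 × 0.6112 = 67960.5 m.
East–west error: 0.025° × 67960.5 m/° ≈ 1699.01 m.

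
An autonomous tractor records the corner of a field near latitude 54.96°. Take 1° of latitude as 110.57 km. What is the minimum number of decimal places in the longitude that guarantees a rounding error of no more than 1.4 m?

At 54.96° one degree of longitude covers 110570 × cos 54.96° ≈ 110570 × 0.5741 ≈ 63483.6 m.
With N decimal places the half-ulp bound is 0.5·10⁻ᴺ°, or 0.5·10⁻ᴺ × 63483.6 m on the ground.
Setting 31741.8 × 10⁻ᴺ ≤ 1.4 gives 10ᴺ ≥ 2.267e+04, i.e. N ≥ 4.36.
At 4 places the error can reach 3.17 m, but 5 places keeps it to 0.317 m.

5 decimal places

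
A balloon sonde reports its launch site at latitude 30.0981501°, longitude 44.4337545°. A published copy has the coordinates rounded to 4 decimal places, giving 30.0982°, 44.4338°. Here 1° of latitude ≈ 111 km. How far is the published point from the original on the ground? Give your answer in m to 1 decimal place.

7.1 m

Δlat = 30.0981501 − 30.0982 = -0.0000499°; Δlon = 44.4337545 − 44.4338 = -0.0000455°.
N–S: -0.0000499° × 111000 m/° = -5.5389 m.
E–W at 30.0982°: -0.0000455° × 111000 × cos 30.0982° = -0.0000455 × 111000 × 0.8652 ≈ -4.36953 m.
Combined displacement = (5.5389² + 4.36953²)^½ ≈ 7.05494 m.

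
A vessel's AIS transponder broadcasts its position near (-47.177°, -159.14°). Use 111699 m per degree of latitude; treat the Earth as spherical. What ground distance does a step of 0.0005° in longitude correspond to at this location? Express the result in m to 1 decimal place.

38.0 m

0.0005° of longitude at 47.177° is 0.0005 × 111699 × cos 47.177° ≈ 0.0005 × 75925.8 = 37.9629 m.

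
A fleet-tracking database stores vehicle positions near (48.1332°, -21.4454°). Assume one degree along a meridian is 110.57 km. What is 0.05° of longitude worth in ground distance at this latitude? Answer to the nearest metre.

3690 metres

At 48.1332° a degree of longitude is 110570 × cos 48.1332° ≈ 73794.5 m, so 0.05° corresponds to 3689.73 m.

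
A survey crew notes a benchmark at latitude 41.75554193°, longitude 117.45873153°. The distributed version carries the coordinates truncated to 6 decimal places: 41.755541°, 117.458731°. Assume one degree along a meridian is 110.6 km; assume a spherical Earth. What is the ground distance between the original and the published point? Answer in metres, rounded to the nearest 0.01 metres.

Δlat = 41.75554193 − 41.755541 = +0.00000093°; Δlon = 117.45873153 − 117.458731 = +0.00000053°.
North–south shift: 0.00000093 × 110600 = 0.102858 m.
E–W at 41.7555°: 0.00000053° × 110600 × cos 41.7555° = 0.00000053 × 110600 × 0.7460 ≈ 0.0437286 m.
Hypotenuse of the two orthogonal shifts: √(0.102858² + 0.0437286²) = 0.111767 m.

0.11 metres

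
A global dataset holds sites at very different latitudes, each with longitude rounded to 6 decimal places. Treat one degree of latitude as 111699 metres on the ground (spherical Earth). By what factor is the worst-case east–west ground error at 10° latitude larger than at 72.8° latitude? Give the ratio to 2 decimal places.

3.33

Rounding to 6 decimal places leaves the longitude within ±5e-07° of the true value.
At 10°: 5e-07° × 111699 × cos 10° = 5e-07 × 111699 × 0.9848 ≈ 0.055001 m.
At 72.8°: 5e-07° × 111699 × cos 72.8° = 5e-07 × 111699 × 0.2957 ≈ 0.016515 m.
The ratio reduces to cos 10° / cos 72.8° = 0.9848/0.2957 ≈ 3.3303.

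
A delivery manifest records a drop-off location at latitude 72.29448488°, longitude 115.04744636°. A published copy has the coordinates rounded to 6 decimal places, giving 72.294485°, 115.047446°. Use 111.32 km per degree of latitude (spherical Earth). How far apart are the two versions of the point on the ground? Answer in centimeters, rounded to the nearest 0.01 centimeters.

The latitude changed by -0.00000012° and the longitude by +0.00000036°.
N–S: -0.00000012° × 111320 m/° = -0.0133584 m.
E–W at 72.2945°: 0.00000036° × 111320 × cos 72.2945° = 0.00000036 × 111320 × 0.3041 ≈ 0.0121879 m.
Combined displacement = (0.0133584² + 0.0121879²)^½ ≈ 0.0180829 m.
That is 0.0180829 m = 1.8083 cm.

1.81 centimeters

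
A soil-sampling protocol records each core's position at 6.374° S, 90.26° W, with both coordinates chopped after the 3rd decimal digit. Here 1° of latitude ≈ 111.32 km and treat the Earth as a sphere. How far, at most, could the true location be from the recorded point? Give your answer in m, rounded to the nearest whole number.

Truncating at 3 decimal places can drop up to a full unit in the last place, so each coordinate may be off by as much as 0.001°.
North–south component: 0.001° × 111320 = 111.32 m.
E–W at 6.374°: 0.001° × 111320 × cos 6.374° = 0.001 × 111320 × 0.9938 ≈ 110.632 m.
Worst case both components are at the extreme and orthogonal: √(111.32² + 110.632²) ≈ 156.944 m.

157 m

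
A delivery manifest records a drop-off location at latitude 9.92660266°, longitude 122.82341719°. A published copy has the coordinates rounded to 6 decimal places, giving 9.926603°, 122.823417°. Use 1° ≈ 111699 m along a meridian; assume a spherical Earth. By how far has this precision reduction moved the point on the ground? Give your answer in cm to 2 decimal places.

4.34 cm

Δlat = 9.92660266 − 9.926603 = -0.00000034°; Δlon = 122.82341719 − 122.823417 = +0.00000019°.
N–S: -0.00000034° × 111699 m/° = -0.0379777 m.
East–west at this latitude: 0.00000019° × 111699 × cos 9.9266° ≈ 0.00000019 × 110027 = 0.0209051 m.
Combined displacement = (0.0379777² + 0.0209051²)^½ ≈ 0.0433512 m.
That is 0.0433512 m = 4.3351 cm.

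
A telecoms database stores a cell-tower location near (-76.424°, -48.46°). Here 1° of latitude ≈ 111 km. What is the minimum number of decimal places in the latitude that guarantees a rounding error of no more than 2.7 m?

One degree of latitude covers 111000 m.
With N decimal places the half-ulp bound is 0.5·10⁻ᴺ°, or 0.5·10⁻ᴺ × 111000 m on the ground.
Setting 55500 × 10⁻ᴺ ≤ 2.7 gives 10ᴺ ≥ 2.056e+04, i.e. N ≥ 4.31.
N = 4 would give 5.55 m (too coarse); N = 5 gives 0.555 m ≤ 2.7 m.

5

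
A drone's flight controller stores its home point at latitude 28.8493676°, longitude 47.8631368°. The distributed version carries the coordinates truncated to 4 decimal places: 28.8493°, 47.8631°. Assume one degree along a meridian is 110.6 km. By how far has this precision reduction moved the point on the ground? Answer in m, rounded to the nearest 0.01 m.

8.28 m

Δlat = 28.8493676 − 28.8493 = +0.0000676°; Δlon = 47.8631368 − 47.8631 = +0.0000368°.
N–S: 0.0000676° × 110600 m/° = 7.47656 m.
East–west at this latitude: 0.0000368° × 110600 × cos 28.8493° ≈ 0.0000368 × 96873.6 = 3.56495 m.
Distance: √(7.47656² + 3.56495²) ≈ 8.28298 m.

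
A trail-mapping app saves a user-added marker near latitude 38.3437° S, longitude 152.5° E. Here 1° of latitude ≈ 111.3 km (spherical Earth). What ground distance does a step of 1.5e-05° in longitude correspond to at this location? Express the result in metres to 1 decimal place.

1.3 metres

One degree of longitude here spans 111300 × cos 38.3437° = 111300 × 0.7843 ≈ 87293 m; 1.5e-05° of that is 1.30939 m.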